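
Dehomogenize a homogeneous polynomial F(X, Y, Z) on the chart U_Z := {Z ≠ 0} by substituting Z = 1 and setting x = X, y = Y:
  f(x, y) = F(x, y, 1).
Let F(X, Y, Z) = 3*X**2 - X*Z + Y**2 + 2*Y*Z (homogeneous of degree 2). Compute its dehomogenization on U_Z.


f(x, y) = 3*x**2 - x + y**2 + 2*y

On U_Z we set Z = 1. Each monomial c·X^i·Y^j·Z^k in F becomes c·x^i·y^j·1^k = c·x^i·y^j.
Substituting Z = 1: F(X, Y, 1) = 3*x**2 - x + y**2 + 2*y.
Note: deg(f) ≤ deg(F) = 2; strict inequality happens when F is divisible by Z (lost terms).


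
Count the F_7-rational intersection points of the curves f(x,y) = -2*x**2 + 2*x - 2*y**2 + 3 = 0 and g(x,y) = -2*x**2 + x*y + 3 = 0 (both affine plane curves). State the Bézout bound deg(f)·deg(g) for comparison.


Common zeros: ∅; count = 0; Bézout bound = 4.

deg(f) = 2, deg(g) = 2, so Bézout bound = 4.
Scan x ∈ F_7. For each x, list the y ∈ F_7 with f(x, y) ≡ 0 and those with g(x, y) ≡ 0 (mod 7); the common zeros in that column are the intersection.
  x = 0: f ≡ 0 at y ∈ ∅; g ≡ 0 at y ∈ ∅; common: ∅.
  x = 1: f ≡ 0 at y ∈ ∅; g ≡ 0 at y ∈ {6}; common: ∅.
  x = 2: f ≡ 0 at y ∈ ∅; g ≡ 0 at y ∈ {6}; common: ∅.
  x = 3: f ≡ 0 at y ∈ ∅; g ≡ 0 at y ∈ {5}; common: ∅.
  x = 4: f ≡ 0 at y ∈ {0}; g ≡ 0 at y ∈ {2}; common: ∅.
  x = 5: f ≡ 0 at y ∈ ∅; g ≡ 0 at y ∈ {1}; common: ∅.
  x = 6: f ≡ 0 at y ∈ ∅; g ≡ 0 at y ∈ {1}; common: ∅.
Collecting: common zeros = ∅, so the count is 0.
Comparison with the Bézout bound: 0 ≤ 4 = deg(f)·deg(g), as expected for curves with no common component (the affine F_7-count falls short of the bound because intersections may lie at infinity, over extension fields, or carry multiplicity).


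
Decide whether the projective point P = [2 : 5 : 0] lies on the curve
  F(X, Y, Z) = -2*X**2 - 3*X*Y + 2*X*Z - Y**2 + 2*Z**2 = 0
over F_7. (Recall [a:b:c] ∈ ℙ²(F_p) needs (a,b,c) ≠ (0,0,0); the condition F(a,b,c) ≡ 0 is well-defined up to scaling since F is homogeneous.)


F(2,5,0) ≡ 0 (mod 7); P is on the curve.

Evaluate F(2, 5, 0) term-by-term (mod 7).
  -2*X**2 ↦ -2·4·1·1 = -8
  -3*X*Y ↦ -3·2·5·1 = -30
  2*X*Z ↦ 2·2·1·0 = 0
  -Y**2 ↦ -1·1·25·1 = -25
  2*Z**2 ↦ 2·1·1·0 = 0
Sum: F(2, 5, 0) = (-8) + (-30) + (0) + (-25) + (0) = -63.
Reducing mod 7: -63 ≡ 0 (mod 7).
Since F(a, b, c) ≡ 0 (mod 7), P lies on the curve.


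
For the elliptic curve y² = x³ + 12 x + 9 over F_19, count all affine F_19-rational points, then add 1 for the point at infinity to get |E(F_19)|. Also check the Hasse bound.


Affine points = {(0, 3), (0, 16), (4, 8), (4, 11), (5, 2), (5, 17), (8, 3), (8, 16), (11, 3), (11, 16), (12, 0), (13, 5), (13, 14), (15, 7), (15, 12)}; affine count = 15; |E(F_19)| = 16.

Discriminant check: Δ ∝ 4a³ + 27b² = 4·12³ + 27·9² = 4·1728 + 27·81 ≡ 17 (mod 19). Nonzero ⇒ E is nonsingular.
For each x ∈ F_19, compute rhs = x³ + 12·x + 9 mod 19, then count y ∈ F_19 with y² ≡ rhs.
  x = 0: rhs = 9, matching y values: 3, 16 (2 points).
  x = 1: rhs = 3, matching y values: none (0 points).
  x = 2: rhs = 3, matching y values: none (0 points).
  x = 3: rhs = 15, matching y values: none (0 points).
  x = 4: rhs = 7, matching y values: 8, 11 (2 points).
  x = 5: rhs = 4, matching y values: 2, 17 (2 points).
  x = 6: rhs = 12, matching y values: none (0 points).
  x = 7: rhs = 18, matching y values: none (0 points).
  x = 8: rhs = 9, matching y values: 3, 16 (2 points).
  x = 9: rhs = 10, matching y values: none (0 points).
  x = 10: rhs = 8, matching y values: none (0 points).
  x = 11: rhs = 9, matching y values: 3, 16 (2 points).
  x = 12: rhs = 0, matching y values: 0 (1 points).
  x = 13: rhs = 6, matching y values: 5, 14 (2 points).
  x = 14: rhs = 14, matching y values: none (0 points).
  x = 15: rhs = 11, matching y values: 7, 12 (2 points).
  x = 16: rhs = 3, matching y values: none (0 points).
  x = 17: rhs = 15, matching y values: none (0 points).
  x = 18: rhs = 15, matching y values: none (0 points).
Total affine count: 15.
Full point count |E(F_19)| = 15 + 1 = 16.
Hasse bound: |16 − (19+1)| = |-4| = 4 ≤ 2√19 ≈ 8.7178 ✓.


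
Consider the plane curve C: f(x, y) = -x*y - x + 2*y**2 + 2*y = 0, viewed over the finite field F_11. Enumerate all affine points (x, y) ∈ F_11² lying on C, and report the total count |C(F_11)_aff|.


Affine F_11-points: {(0, 0), (0, 10), (1, 6), (1, 10), (2, 1), (2, 10), (3, 7), (3, 10), (4, 2), (4, 10), (5, 8), (5, 10), (6, 3), (6, 10), (7, 9), (7, 10), (8, 4), (8, 10), (9, 10), (10, 5), (10, 10)}; count = 21.

For each of the 121 pairs (x, y) ∈ F_11², evaluate f(x, y) mod 11. Record the zeros.
  x = 0: [0↦0, 1↦4, 2↦1, 3↦2, 4↦7, 5↦5, 6↦7, 7↦2, 8↦1, 9↦4, 10↦0]  zeros at y ∈ {0, 10}
  x = 1: [0↦10, 1↦2, 2↦9, 3↦9, 4↦2, 5↦10, 6↦0, 7↦5, 8↦3, 9↦5, 10↦0]  zeros at y ∈ {6, 10}
  x = 2: [0↦9, 1↦0, 2↦6, 3↦5, 4↦8, 5↦4, 6↦4, 7↦8, 8↦5, 9↦6, 10↦0]  zeros at y ∈ {1, 10}
  x = 3: [0↦8, 1↦9, 2↦3, 3↦1, 4↦3, 5↦9, 6↦8, 7↦0, 8↦7, 9↦7, 10↦0]  zeros at y ∈ {7, 10}
  x = 4: [0↦7, 1↦7, 2↦0, 3↦8, 4↦9, 5↦3, 6↦1, 7↦3, 8↦9, 9↦8, 10↦0]  zeros at y ∈ {2, 10}
  x = 5: [0↦6, 1↦5, 2↦8, 3↦4, 4↦4, 5↦8, 6↦5, 7↦6, 8↦0, 9↦9, 10↦0]  zeros at y ∈ {8, 10}
  x = 6: [0↦5, 1↦3, 2↦5, 3↦0, 4↦10, 5↦2, 6↦9, 7↦9, 8↦2, 9↦10, 10↦0]  zeros at y ∈ {3, 10}
  x = 7: [0↦4, 1↦1, 2↦2, 3↦7, 4↦5, 5↦7, 6↦2, 7↦1, 8↦4, 9↦0, 10↦0]  zeros at y ∈ {9, 10}
  x = 8: [0↦3, 1↦10, 2↦10, 3↦3, 4↦0, 5↦1, 6↦6, 7↦4, 8↦6, 9↦1, 10↦0]  zeros at y ∈ {4, 10}
  x = 9: [0↦2, 1↦8, 2↦7, 3↦10, 4↦6, 5↦6, 6↦10, 7↦7, 8↦8, 9↦2, 10↦0]  zeros at y ∈ {10}
  x = 10: [0↦1, 1↦6, 2↦4, 3↦6, 4↦1, 5↦0, 6↦3, 7↦10, 8↦10, 9↦3, 10↦0]  zeros at y ∈ {5, 10}
Collecting zeros: affine points = {(0, 0), (0, 10), (1, 6), (1, 10), (2, 1), (2, 10), (3, 7), (3, 10), (4, 2), (4, 10), (5, 8), (5, 10), (6, 3), (6, 10), (7, 9), (7, 10), (8, 4), (8, 10), (9, 10), (10, 5), (10, 10)}.
Total count |C(F_11)_aff| = 21.


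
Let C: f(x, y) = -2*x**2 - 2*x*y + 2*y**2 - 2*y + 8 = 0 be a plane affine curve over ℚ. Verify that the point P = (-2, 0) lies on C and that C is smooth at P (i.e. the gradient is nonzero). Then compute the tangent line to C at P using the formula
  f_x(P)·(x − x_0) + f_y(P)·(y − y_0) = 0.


Tangent line at P: 8*x + 2*y + 16 = 0.

Step 1: f(-2, 0) = 0, so P lies on C.
Step 2: partial derivatives
  f_x(x, y) = -4*x - 2*y, f_y(x, y) = -2*x + 4*y - 2.
  f_x(P) = 8, f_y(P) = 2 (gradient nonzero, so P is smooth).
Step 3: tangent line at P: 8·(x − -2) + 2·(y − 0) = 0.
Expanding: 8*x + 2*y + 16 = 0.


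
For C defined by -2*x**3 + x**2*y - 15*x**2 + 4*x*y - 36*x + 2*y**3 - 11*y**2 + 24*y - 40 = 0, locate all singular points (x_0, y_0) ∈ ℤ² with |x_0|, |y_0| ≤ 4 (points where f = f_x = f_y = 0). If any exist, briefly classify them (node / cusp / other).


Singular points: {(-2, 2)}; classification: node.

Compute partial derivatives:
  f_x = -6*x**2 + 2*x*y - 30*x + 4*y - 36.
  f_y = x**2 + 4*x + 6*y**2 - 22*y + 24.
Scan x_0 ∈ {−4, ..., 4}. For each x_0, f_y(x_0, y) is a polynomial in y; find its integer roots y ∈ {−4, ..., 4}, then test f_x and f at those candidates.
  x = -4: f_y(-4, y) = 6*y**2 - 22*y + 24; no integer root y with |y| ≤ 4.
  x = -3: f_y(-3, y) = 6*y**2 - 22*y + 21; no integer root y with |y| ≤ 4.
  x = -2: f_y(-2, y) = 6*y**2 - 22*y + 20; vanishes at y ∈ {2}. (-2, 2): f_x = 0, f = 0 — SINGULAR.
  x = -1: f_y(-1, y) = 6*y**2 - 22*y + 21; no integer root y with |y| ≤ 4.
  x = 0: f_y(0, y) = 6*y**2 - 22*y + 24; no integer root y with |y| ≤ 4.
  x = 1: f_y(1, y) = 6*y**2 - 22*y + 29; no integer root y with |y| ≤ 4.
  x = 2: f_y(2, y) = 6*y**2 - 22*y + 36; no integer root y with |y| ≤ 4.
  x = 3: f_y(3, y) = 6*y**2 - 22*y + 45; no integer root y with |y| ≤ 4.
  x = 4: f_y(4, y) = 6*y**2 - 22*y + 56; no integer root y with |y| ≤ 4.
Only singular point on the grid: (-2, 2).
Classify: substitute x = -2 + u, y = 2 + v and expand: f = -2*u**3 + u**2*v - u**2 + 2*v**3 + v**2.
No constant or linear terms (consistent with a singular point). Quadratic part: -u**2 + v**2. Cubic part: -2*u**3 + u**2*v + 2*v**3.
The quadratic part v**2 - u**2 = (v − u)(v + u) splits into two distinct linear factors, so there are two distinct tangent lines y − 2 = ±(x − -2) — this is a node (ordinary double point).
Classification: node.


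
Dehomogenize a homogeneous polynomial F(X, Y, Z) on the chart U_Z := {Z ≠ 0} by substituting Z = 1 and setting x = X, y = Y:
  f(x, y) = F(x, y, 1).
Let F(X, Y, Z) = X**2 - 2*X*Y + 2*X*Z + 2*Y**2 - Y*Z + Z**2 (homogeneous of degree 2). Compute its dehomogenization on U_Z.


f(x, y) = x**2 - 2*x*y + 2*x + 2*y**2 - y + 1

On U_Z we set Z = 1. Each monomial c·X^i·Y^j·Z^k in F becomes c·x^i·y^j·1^k = c·x^i·y^j.
Substituting Z = 1: F(X, Y, 1) = x**2 - 2*x*y + 2*x + 2*y**2 - y + 1.
Note: deg(f) ≤ deg(F) = 2; strict inequality happens when F is divisible by Z (lost terms).


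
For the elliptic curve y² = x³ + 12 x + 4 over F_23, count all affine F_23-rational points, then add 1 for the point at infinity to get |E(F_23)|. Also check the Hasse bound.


Affine points = {(0, 2), (0, 21), (2, 6), (2, 17), (4, 1), (4, 22), (6, 4), (6, 19), (9, 6), (9, 17), (11, 8), (11, 15), (12, 6), (12, 17), (14, 8), (14, 15), (18, 7), (18, 16), (21, 8), (21, 15)}; affine count = 20; |E(F_23)| = 21.

Discriminant check: Δ ∝ 4a³ + 27b² = 4·12³ + 27·4² = 4·1728 + 27·16 ≡ 7 (mod 23). Nonzero ⇒ E is nonsingular.
For each x ∈ F_23, compute rhs = x³ + 12·x + 4 mod 23, then count y ∈ F_23 with y² ≡ rhs.
  x = 0: rhs = 4, matching y values: 2, 21 (2 points).
  x = 1: rhs = 17, matching y values: none (0 points).
  x = 2: rhs = 13, matching y values: 6, 17 (2 points).
  x = 3: rhs = 21, matching y values: none (0 points).
  x = 4: rhs = 1, matching y values: 1, 22 (2 points).
  x = 5: rhs = 5, matching y values: none (0 points).
  x = 6: rhs = 16, matching y values: 4, 19 (2 points).
  x = 7: rhs = 17, matching y values: none (0 points).
  x = 8: rhs = 14, matching y values: none (0 points).
  x = 9: rhs = 13, matching y values: 6, 17 (2 points).
  x = 10: rhs = 20, matching y values: none (0 points).
  x = 11: rhs = 18, matching y values: 8, 15 (2 points).
  x = 12: rhs = 13, matching y values: 6, 17 (2 points).
  x = 13: rhs = 11, matching y values: none (0 points).
  x = 14: rhs = 18, matching y values: 8, 15 (2 points).
  x = 15: rhs = 17, matching y values: none (0 points).
  x = 16: rhs = 14, matching y values: none (0 points).
  x = 17: rhs = 15, matching y values: none (0 points).
  x = 18: rhs = 3, matching y values: 7, 16 (2 points).
  x = 19: rhs = 7, matching y values: none (0 points).
  x = 20: rhs = 10, matching y values: none (0 points).
  x = 21: rhs = 18, matching y values: 8, 15 (2 points).
  x = 22: rhs = 14, matching y values: none (0 points).
Total affine count: 20.
Full point count |E(F_23)| = 20 + 1 = 21.
Hasse bound: |21 − (23+1)| = |-3| = 3 ≤ 2√23 ≈ 9.5917 ✓.


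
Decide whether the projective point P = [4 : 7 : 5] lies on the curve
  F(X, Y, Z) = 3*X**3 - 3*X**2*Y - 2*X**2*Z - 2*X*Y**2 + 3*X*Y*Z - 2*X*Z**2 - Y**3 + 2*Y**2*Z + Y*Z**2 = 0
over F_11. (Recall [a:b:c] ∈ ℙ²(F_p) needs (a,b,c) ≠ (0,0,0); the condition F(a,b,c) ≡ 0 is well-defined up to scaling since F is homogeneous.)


F(4,7,5) ≡ 0 (mod 11); P is on the curve.

Evaluate F(4, 7, 5) term-by-term (mod 11).
  3*X**3 ↦ 3·64·1·1 = 192
  -3*X**2*Y ↦ -3·16·7·1 = -336
  -2*X**2*Z ↦ -2·16·1·5 = -160
  -2*X*Y**2 ↦ -2·4·49·1 = -392
  3*X*Y*Z ↦ 3·4·7·5 = 420
  -2*X*Z**2 ↦ -2·4·1·25 = -200
  -Y**3 ↦ -1·1·343·1 = -343
  2*Y**2*Z ↦ 2·1·49·5 = 490
  Y*Z**2 ↦ 1·1·7·25 = 175
Sum: F(4, 7, 5) = (192) + (-336) + (-160) + (-392) + (420) + (-200) + (-343) + (490) + (175) = -154.
Reducing mod 11: -154 ≡ 0 (mod 11).
Since F(a, b, c) ≡ 0 (mod 11), P lies on the curve.


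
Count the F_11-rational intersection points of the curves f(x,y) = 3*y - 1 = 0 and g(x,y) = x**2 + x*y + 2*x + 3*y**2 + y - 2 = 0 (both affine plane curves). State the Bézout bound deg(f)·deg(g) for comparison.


Common zeros: {(2, 4), (3, 4)}; count = 2; Bézout bound = 2.

deg(f) = 1, deg(g) = 2, so Bézout bound = 2.
Scan x ∈ F_11. For each x, list the y ∈ F_11 with f(x, y) ≡ 0 and those with g(x, y) ≡ 0 (mod 11); the common zeros in that column are the intersection.
  x = 0: f ≡ 0 at y ∈ {4}; g ≡ 0 at y ∈ {8, 10}; common: ∅.
  x = 1: f ≡ 0 at y ∈ {4}; g ≡ 0 at y ∈ {6, 8}; common: ∅.
  x = 2: f ≡ 0 at y ∈ {4}; g ≡ 0 at y ∈ {4, 6}; common: {4}.
  x = 3: f ≡ 0 at y ∈ {4}; g ≡ 0 at y ∈ {2, 4}; common: {4}.
  x = 4: f ≡ 0 at y ∈ {4}; g ≡ 0 at y ∈ {0, 2}; common: ∅.
  x = 5: f ≡ 0 at y ∈ {4}; g ≡ 0 at y ∈ {0, 9}; common: ∅.
  x = 6: f ≡ 0 at y ∈ {4}; g ≡ 0 at y ∈ {7, 9}; common: ∅.
  x = 7: f ≡ 0 at y ∈ {4}; g ≡ 0 at y ∈ {5, 7}; common: ∅.
  x = 8: f ≡ 0 at y ∈ {4}; g ≡ 0 at y ∈ {3, 5}; common: ∅.
  x = 9: f ≡ 0 at y ∈ {4}; g ≡ 0 at y ∈ {1, 3}; common: ∅.
  x = 10: f ≡ 0 at y ∈ {4}; g ≡ 0 at y ∈ {1, 10}; common: ∅.
Collecting: common zeros = {(2, 4), (3, 4)}, so the count is 2.
Comparison with the Bézout bound: 2 ≤ 2 = deg(f)·deg(g), as expected for curves with no common component (the bound is attained).


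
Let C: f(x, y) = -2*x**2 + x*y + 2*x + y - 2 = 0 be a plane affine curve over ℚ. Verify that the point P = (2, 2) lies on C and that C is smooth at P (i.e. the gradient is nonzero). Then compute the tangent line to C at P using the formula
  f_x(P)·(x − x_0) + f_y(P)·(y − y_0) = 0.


Tangent line at P: -4*x + 3*y + 2 = 0.

Step 1: f(2, 2) = 0, so P lies on C.
Step 2: partial derivatives
  f_x(x, y) = -4*x + y + 2, f_y(x, y) = x + 1.
  f_x(P) = -4, f_y(P) = 3 (gradient nonzero, so P is smooth).
Step 3: tangent line at P: -4·(x − 2) + 3·(y − 2) = 0.
Expanding: -4*x + 3*y + 2 = 0.


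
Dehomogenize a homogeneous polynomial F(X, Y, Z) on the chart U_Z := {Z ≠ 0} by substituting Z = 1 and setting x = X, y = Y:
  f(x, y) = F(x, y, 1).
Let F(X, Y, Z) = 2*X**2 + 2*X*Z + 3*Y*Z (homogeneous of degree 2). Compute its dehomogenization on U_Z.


f(x, y) = 2*x**2 + 2*x + 3*y

On U_Z we set Z = 1. Each monomial c·X^i·Y^j·Z^k in F becomes c·x^i·y^j·1^k = c·x^i·y^j.
Substituting Z = 1: F(X, Y, 1) = 2*x**2 + 2*x + 3*y.
Note: deg(f) ≤ deg(F) = 2; strict inequality happens when F is divisible by Z (lost terms).


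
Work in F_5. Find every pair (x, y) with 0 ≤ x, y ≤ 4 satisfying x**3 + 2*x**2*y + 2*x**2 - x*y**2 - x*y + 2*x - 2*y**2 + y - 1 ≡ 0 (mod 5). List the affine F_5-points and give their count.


Affine F_5-points: {(3, 0)}; count = 1.

For each of the 25 pairs (x, y) ∈ F_5², evaluate f(x, y) mod 5. Record the zeros.
  x = 0: [0↦4, 1↦3, 2↦3, 3↦4, 4↦1]  zeros at y ∈ ∅
  x = 1: [0↦4, 1↦3, 2↦1, 3↦3, 4↦4]  zeros at y ∈ ∅
  x = 2: [0↦4, 1↦2, 2↦2, 3↦4, 4↦3]  zeros at y ∈ ∅
  x = 3: [0↦0, 1↦1, 2↦2, 3↦3, 4↦4]  zeros at y ∈ {0}
  x = 4: [0↦3, 1↦1, 2↦2, 3↦1, 4↦3]  zeros at y ∈ ∅
Collecting zeros: affine points = {(3, 0)}.
Total count |C(F_5)_aff| = 1.


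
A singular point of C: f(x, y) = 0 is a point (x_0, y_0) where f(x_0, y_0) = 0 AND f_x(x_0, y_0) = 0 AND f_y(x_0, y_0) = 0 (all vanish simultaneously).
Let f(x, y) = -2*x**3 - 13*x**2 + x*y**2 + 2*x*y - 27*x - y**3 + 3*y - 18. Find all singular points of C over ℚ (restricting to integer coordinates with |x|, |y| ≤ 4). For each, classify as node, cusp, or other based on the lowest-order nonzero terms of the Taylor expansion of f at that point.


Singular points: {(-2, -1)}; classification: node.

Compute partial derivatives:
  f_x = -6*x**2 - 26*x + y**2 + 2*y - 27.
  f_y = 2*x*y + 2*x - 3*y**2 + 3.
Scan x_0 ∈ {−4, ..., 4}. For each x_0, f_y(x_0, y) is a polynomial in y; find its integer roots y ∈ {−4, ..., 4}, then test f_x and f at those candidates.
  x = -4: f_y(-4, y) = -3*y**2 - 8*y - 5; vanishes at y ∈ {-1}. (-4, -1): f_x = -20 ≠ 0.
  x = -3: f_y(-3, y) = -3*y**2 - 6*y - 3; vanishes at y ∈ {-1}. (-3, -1): f_x = -4 ≠ 0.
  x = -2: f_y(-2, y) = -3*y**2 - 4*y - 1; vanishes at y ∈ {-1}. (-2, -1): f_x = 0, f = 0 — SINGULAR.
  x = -1: f_y(-1, y) = -3*y**2 - 2*y + 1; vanishes at y ∈ {-1}. (-1, -1): f_x = -8 ≠ 0.
  x = 0: f_y(0, y) = 3 - 3*y**2; vanishes at y ∈ {-1, 1}. (0, -1): f_x = -28 ≠ 0; (0, 1): f_x = -24 ≠ 0.
  x = 1: f_y(1, y) = -3*y**2 + 2*y + 5; vanishes at y ∈ {-1}. (1, -1): f_x = -60 ≠ 0.
  x = 2: f_y(2, y) = -3*y**2 + 4*y + 7; vanishes at y ∈ {-1}. (2, -1): f_x = -104 ≠ 0.
  x = 3: f_y(3, y) = -3*y**2 + 6*y + 9; vanishes at y ∈ {-1, 3}. (3, -1): f_x = -160 ≠ 0; (3, 3): f_x = -144 ≠ 0.
  x = 4: f_y(4, y) = -3*y**2 + 8*y + 11; vanishes at y ∈ {-1}. (4, -1): f_x = -228 ≠ 0.
Only singular point on the grid: (-2, -1).
Classify: substitute x = -2 + u, y = -1 + v and expand: f = -2*u**3 - u**2 + u*v**2 - v**3 + v**2.
No constant or linear terms (consistent with a singular point). Quadratic part: -u**2 + v**2. Cubic part: -2*u**3 + u*v**2 - v**3.
The quadratic part v**2 - u**2 = (v − u)(v + u) splits into two distinct linear factors, so there are two distinct tangent lines y − -1 = ±(x − -2) — this is a node (ordinary double point).
Classification: node.


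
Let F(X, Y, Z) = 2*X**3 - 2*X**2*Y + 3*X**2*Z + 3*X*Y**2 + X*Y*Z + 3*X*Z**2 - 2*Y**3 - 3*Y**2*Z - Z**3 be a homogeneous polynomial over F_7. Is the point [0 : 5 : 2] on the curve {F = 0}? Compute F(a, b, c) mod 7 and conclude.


F(0,5,2) ≡ 5 (mod 7); P is NOT on the curve.

Evaluate F(0, 5, 2) term-by-term (mod 7).
  2*X**3 ↦ 2·0·1·1 = 0
  -2*X**2*Y ↦ -2·0·5·1 = 0
  3*X**2*Z ↦ 3·0·1·2 = 0
  3*X*Y**2 ↦ 3·0·25·1 = 0
  X*Y*Z ↦ 1·0·5·2 = 0
  3*X*Z**2 ↦ 3·0·1·4 = 0
  -2*Y**3 ↦ -2·1·125·1 = -250
  -3*Y**2*Z ↦ -3·1·25·2 = -150
  -Z**3 ↦ -1·1·1·8 = -8
Sum: F(0, 5, 2) = (0) + (0) + (0) + (0) + (0) + (0) + (-250) + (-150) + (-8) = -408.
Reducing mod 7: -408 ≡ 5 (mod 7).
Since F(a, b, c) ≡ 5 ≠ 0 (mod 7), P does NOT lie on the curve.


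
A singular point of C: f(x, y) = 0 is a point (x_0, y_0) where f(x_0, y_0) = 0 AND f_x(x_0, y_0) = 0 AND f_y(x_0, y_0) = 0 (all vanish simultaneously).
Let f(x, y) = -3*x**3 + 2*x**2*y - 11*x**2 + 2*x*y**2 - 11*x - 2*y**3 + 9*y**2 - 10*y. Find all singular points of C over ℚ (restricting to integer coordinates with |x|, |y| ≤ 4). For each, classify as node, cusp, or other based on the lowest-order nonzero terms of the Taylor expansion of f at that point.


Singular points: {(-1, 1)}; classification: cusp.

Compute partial derivatives:
  f_x = -9*x**2 + 4*x*y - 22*x + 2*y**2 - 11.
  f_y = 2*x**2 + 4*x*y - 6*y**2 + 18*y - 10.
Scan x_0 ∈ {−4, ..., 4}. For each x_0, f_y(x_0, y) is a polynomial in y; find its integer roots y ∈ {−4, ..., 4}, then test f_x and f at those candidates.
  x = -4: f_y(-4, y) = -6*y**2 + 2*y + 22; no integer root y with |y| ≤ 4.
  x = -3: f_y(-3, y) = -6*y**2 + 6*y + 8; no integer root y with |y| ≤ 4.
  x = -2: f_y(-2, y) = -6*y**2 + 10*y - 2; no integer root y with |y| ≤ 4.
  x = -1: f_y(-1, y) = -6*y**2 + 14*y - 8; vanishes at y ∈ {1}. (-1, 1): f_x = 0, f = 0 — SINGULAR.
  x = 0: f_y(0, y) = -6*y**2 + 18*y - 10; no integer root y with |y| ≤ 4.
  x = 1: f_y(1, y) = -6*y**2 + 22*y - 8; no integer root y with |y| ≤ 4.
  x = 2: f_y(2, y) = -6*y**2 + 26*y - 2; no integer root y with |y| ≤ 4.
  x = 3: f_y(3, y) = -6*y**2 + 30*y + 8; no integer root y with |y| ≤ 4.
  x = 4: f_y(4, y) = -6*y**2 + 34*y + 22; no integer root y with |y| ≤ 4.
Only singular point on the grid: (-1, 1).
Classify: substitute x = -1 + u, y = 1 + v and expand: f = -3*u**3 + 2*u**2*v + 2*u*v**2 - 2*v**3 + v**2.
No constant or linear terms (consistent with a singular point). Quadratic part: v**2. Cubic part: -3*u**3 + 2*u**2*v + 2*u*v**2 - 2*v**3.
The quadratic part v**2 is a perfect square, so there is a single (double) tangent line v = 0, i.e. y = 1. Restricting the cubic part to that line (v = 0) leaves -3*u**3 ≠ 0, so f is not divisible by v and the branch is v² ≈ 3*u**3 to lowest order — this is a cusp.
Classification: cusp.


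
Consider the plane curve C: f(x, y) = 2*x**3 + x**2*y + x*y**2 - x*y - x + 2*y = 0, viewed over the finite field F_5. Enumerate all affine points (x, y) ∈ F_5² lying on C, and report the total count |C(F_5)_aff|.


Affine F_5-points: {(0, 0), (1, 4), (2, 1), (2, 2)}; count = 4.

For each of the 25 pairs (x, y) ∈ F_5², evaluate f(x, y) mod 5. Record the zeros.
  x = 0: [0↦0, 1↦2, 2↦4, 3↦1, 4↦3]  zeros at y ∈ {0}
  x = 1: [0↦1, 1↦4, 2↦4, 3↦1, 4↦0]  zeros at y ∈ {4}
  x = 2: [0↦4, 1↦0, 2↦0, 3↦4, 4↦2]  zeros at y ∈ {1, 2}
  x = 3: [0↦1, 1↦2, 2↦4, 3↦2, 4↦1]  zeros at y ∈ ∅
  x = 4: [0↦4, 1↦2, 2↦3, 3↦2, 4↦4]  zeros at y ∈ ∅
Collecting zeros: affine points = {(0, 0), (1, 4), (2, 1), (2, 2)}.
Total count |C(F_5)_aff| = 4.


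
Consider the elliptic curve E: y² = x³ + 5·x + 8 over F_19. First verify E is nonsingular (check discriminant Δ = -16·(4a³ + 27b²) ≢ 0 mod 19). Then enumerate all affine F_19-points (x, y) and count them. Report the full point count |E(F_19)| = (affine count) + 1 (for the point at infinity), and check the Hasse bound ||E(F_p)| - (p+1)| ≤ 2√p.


Affine points = {(2, 8), (2, 11), (4, 4), (4, 15), (5, 5), (5, 14), (6, 8), (6, 11), (7, 5), (7, 14), (8, 3), (8, 16), (11, 8), (11, 11), (13, 3), (13, 16), (15, 0), (16, 2), (16, 17), (17, 3), (17, 16)}; affine count = 21; |E(F_19)| = 22.

Discriminant check: Δ ∝ 4a³ + 27b² = 4·5³ + 27·8² = 4·125 + 27·64 ≡ 5 (mod 19). Nonzero ⇒ E is nonsingular.
For each x ∈ F_19, compute rhs = x³ + 5·x + 8 mod 19, then count y ∈ F_19 with y² ≡ rhs.
  x = 0: rhs = 8, matching y values: none (0 points).
  x = 1: rhs = 14, matching y values: none (0 points).
  x = 2: rhs = 7, matching y values: 8, 11 (2 points).
  x = 3: rhs = 12, matching y values: none (0 points).
  x = 4: rhs = 16, matching y values: 4, 15 (2 points).
  x = 5: rhs = 6, matching y values: 5, 14 (2 points).
  x = 6: rhs = 7, matching y values: 8, 11 (2 points).
  x = 7: rhs = 6, matching y values: 5, 14 (2 points).
  x = 8: rhs = 9, matching y values: 3, 16 (2 points).
  x = 9: rhs = 3, matching y values: none (0 points).
  x = 10: rhs = 13, matching y values: none (0 points).
  x = 11: rhs = 7, matching y values: 8, 11 (2 points).
  x = 12: rhs = 10, matching y values: none (0 points).
  x = 13: rhs = 9, matching y values: 3, 16 (2 points).
  x = 14: rhs = 10, matching y values: none (0 points).
  x = 15: rhs = 0, matching y values: 0 (1 points).
  x = 16: rhs = 4, matching y values: 2, 17 (2 points).
  x = 17: rhs = 9, matching y values: 3, 16 (2 points).
  x = 18: rhs = 2, matching y values: none (0 points).
Total affine count: 21.
Full point count |E(F_19)| = 21 + 1 = 22.
Hasse bound: |22 − (19+1)| = |2| = 2 ≤ 2√19 ≈ 8.7178 ✓.


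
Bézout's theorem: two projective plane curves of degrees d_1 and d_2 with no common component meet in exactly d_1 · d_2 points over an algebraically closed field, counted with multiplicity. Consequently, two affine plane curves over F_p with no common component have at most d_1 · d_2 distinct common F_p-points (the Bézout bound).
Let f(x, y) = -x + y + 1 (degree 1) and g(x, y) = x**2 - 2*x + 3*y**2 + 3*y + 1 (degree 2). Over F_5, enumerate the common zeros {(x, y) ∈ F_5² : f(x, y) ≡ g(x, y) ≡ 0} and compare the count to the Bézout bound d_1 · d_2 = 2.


Common zeros: {(1, 0), (4, 3)}; count = 2; Bézout bound = 2.

deg(f) = 1, deg(g) = 2, so Bézout bound = 2.
Scan x ∈ F_5. For each x, list the y ∈ F_5 with f(x, y) ≡ 0 and those with g(x, y) ≡ 0 (mod 5); the common zeros in that column are the intersection.
  x = 0: f ≡ 0 at y ∈ {4}; g ≡ 0 at y ∈ ∅; common: ∅.
  x = 1: f ≡ 0 at y ∈ {0}; g ≡ 0 at y ∈ {0, 4}; common: {0}.
  x = 2: f ≡ 0 at y ∈ {1}; g ≡ 0 at y ∈ ∅; common: ∅.
  x = 3: f ≡ 0 at y ∈ {2}; g ≡ 0 at y ∈ {1, 3}; common: ∅.
  x = 4: f ≡ 0 at y ∈ {3}; g ≡ 0 at y ∈ {1, 3}; common: {3}.
Collecting: common zeros = {(1, 0), (4, 3)}, so the count is 2.
Comparison with the Bézout bound: 2 ≤ 2 = deg(f)·deg(g), as expected for curves with no common component (the bound is attained).


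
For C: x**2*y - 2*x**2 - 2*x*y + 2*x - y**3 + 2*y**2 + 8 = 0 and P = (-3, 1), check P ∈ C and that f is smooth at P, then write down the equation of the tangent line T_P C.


Tangent line at P: 6*x + 16*y + 2 = 0.

Step 1: f(-3, 1) = 0, so P lies on C.
Step 2: partial derivatives
  f_x(x, y) = 2*x*y - 4*x - 2*y + 2, f_y(x, y) = x**2 - 2*x - 3*y**2 + 4*y.
  f_x(P) = 6, f_y(P) = 16 (gradient nonzero, so P is smooth).
Step 3: tangent line at P: 6·(x − -3) + 16·(y − 1) = 0.
Expanding: 6*x + 16*y + 2 = 0.


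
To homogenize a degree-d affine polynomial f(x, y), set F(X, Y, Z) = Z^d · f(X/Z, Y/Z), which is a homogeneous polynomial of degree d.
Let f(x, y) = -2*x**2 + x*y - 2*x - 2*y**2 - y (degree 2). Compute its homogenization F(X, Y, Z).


F(X, Y, Z) = -2*X**2 + X*Y - 2*X*Z - 2*Y**2 - Y*Z

deg(f) = 2.
Substitute x = X/Z, y = Y/Z into f, then multiply by Z^2.
  monomial -2·x^2·y^0 ↦ -2·X^2·Y^0·Z^0.
  monomial 1·x^1·y^1 ↦ 1·X^1·Y^1·Z^0.
  monomial -2·x^1·y^0 ↦ -2·X^1·Y^0·Z^1.
  monomial -2·x^0·y^2 ↦ -2·X^0·Y^2·Z^0.
  monomial -1·x^0·y^1 ↦ -1·X^0·Y^1·Z^1.
Collecting: F(X, Y, Z) = -2*X**2 + X*Y - 2*X*Z - 2*Y**2 - Y*Z.


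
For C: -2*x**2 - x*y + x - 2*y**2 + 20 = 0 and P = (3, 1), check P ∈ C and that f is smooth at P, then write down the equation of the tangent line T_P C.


Tangent line at P: -12*x - 7*y + 43 = 0.

Step 1: f(3, 1) = 0, so P lies on C.
Step 2: partial derivatives
  f_x(x, y) = -4*x - y + 1, f_y(x, y) = -x - 4*y.
  f_x(P) = -12, f_y(P) = -7 (gradient nonzero, so P is smooth).
Step 3: tangent line at P: -12·(x − 3) + -7·(y − 1) = 0.
Expanding: -12*x - 7*y + 43 = 0.


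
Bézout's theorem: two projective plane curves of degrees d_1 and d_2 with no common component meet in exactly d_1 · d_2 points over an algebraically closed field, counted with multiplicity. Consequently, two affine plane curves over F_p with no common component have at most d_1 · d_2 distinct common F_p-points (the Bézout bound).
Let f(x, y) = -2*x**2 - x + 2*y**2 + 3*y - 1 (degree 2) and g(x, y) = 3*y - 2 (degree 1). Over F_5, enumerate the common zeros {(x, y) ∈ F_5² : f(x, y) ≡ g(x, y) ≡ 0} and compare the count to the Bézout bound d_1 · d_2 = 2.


Common zeros: {(1, 4)}; count = 1; Bézout bound = 2.

deg(f) = 2, deg(g) = 1, so Bézout bound = 2.
Scan x ∈ F_5. For each x, list the y ∈ F_5 with f(x, y) ≡ 0 and those with g(x, y) ≡ 0 (mod 5); the common zeros in that column are the intersection.
  x = 0: f ≡ 0 at y ∈ ∅; g ≡ 0 at y ∈ {4}; common: ∅.
  x = 1: f ≡ 0 at y ∈ {2, 4}; g ≡ 0 at y ∈ {4}; common: {4}.
  x = 2: f ≡ 0 at y ∈ ∅; g ≡ 0 at y ∈ {4}; common: ∅.
  x = 3: f ≡ 0 at y ∈ {3}; g ≡ 0 at y ∈ {4}; common: ∅.
  x = 4: f ≡ 0 at y ∈ {3}; g ≡ 0 at y ∈ {4}; common: ∅.
Collecting: common zeros = {(1, 4)}, so the count is 1.
Comparison with the Bézout bound: 1 ≤ 2 = deg(f)·deg(g), as expected for curves with no common component (the affine F_5-count falls short of the bound because intersections may lie at infinity, over extension fields, or carry multiplicity).


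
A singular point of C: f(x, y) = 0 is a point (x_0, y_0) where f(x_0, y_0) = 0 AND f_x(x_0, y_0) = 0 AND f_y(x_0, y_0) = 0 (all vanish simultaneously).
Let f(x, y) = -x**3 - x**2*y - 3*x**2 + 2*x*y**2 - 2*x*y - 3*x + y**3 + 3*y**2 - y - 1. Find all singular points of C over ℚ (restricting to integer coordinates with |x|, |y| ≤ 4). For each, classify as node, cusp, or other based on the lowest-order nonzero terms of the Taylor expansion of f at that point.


Singular points: {(-1, 0)}; classification: cusp.

Compute partial derivatives:
  f_x = -3*x**2 - 2*x*y - 6*x + 2*y**2 - 2*y - 3.
  f_y = -x**2 + 4*x*y - 2*x + 3*y**2 + 6*y - 1.
Scan x_0 ∈ {−4, ..., 4}. For each x_0, f_y(x_0, y) is a polynomial in y; find its integer roots y ∈ {−4, ..., 4}, then test f_x and f at those candidates.
  x = -4: f_y(-4, y) = 3*y**2 - 10*y - 9; no integer root y with |y| ≤ 4.
  x = -3: f_y(-3, y) = 3*y**2 - 6*y - 4; no integer root y with |y| ≤ 4.
  x = -2: f_y(-2, y) = 3*y**2 - 2*y - 1; vanishes at y ∈ {1}. (-2, 1): f_x = 1 ≠ 0.
  x = -1: f_y(-1, y) = 3*y**2 + 2*y; vanishes at y ∈ {0}. (-1, 0): f_x = 0, f = 0 — SINGULAR.
  x = 0: f_y(0, y) = 3*y**2 + 6*y - 1; no integer root y with |y| ≤ 4.
  x = 1: f_y(1, y) = 3*y**2 + 10*y - 4; no integer root y with |y| ≤ 4.
  x = 2: f_y(2, y) = 3*y**2 + 14*y - 9; no integer root y with |y| ≤ 4.
  x = 3: f_y(3, y) = 3*y**2 + 18*y - 16; no integer root y with |y| ≤ 4.
  x = 4: f_y(4, y) = 3*y**2 + 22*y - 25; vanishes at y ∈ {1}. (4, 1): f_x = -83 ≠ 0.
Only singular point on the grid: (-1, 0).
Classify: substitute x = -1 + u, y = 0 + v and expand: f = -u**3 - u**2*v + 2*u*v**2 + v**3 + v**2.
No constant or linear terms (consistent with a singular point). Quadratic part: v**2. Cubic part: -u**3 - u**2*v + 2*u*v**2 + v**3.
The quadratic part v**2 is a perfect square, so there is a single (double) tangent line v = 0, i.e. y = 0. Restricting the cubic part to that line (v = 0) leaves -u**3 ≠ 0, so f is not divisible by v and the branch is v² ≈ u**3 to lowest order — this is a cusp.
Classification: cusp.


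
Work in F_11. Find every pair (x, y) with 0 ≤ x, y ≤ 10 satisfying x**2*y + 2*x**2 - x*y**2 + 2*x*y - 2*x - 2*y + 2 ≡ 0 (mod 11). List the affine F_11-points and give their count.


Affine F_11-points: {(0, 1), (1, 2), (1, 10), (4, 1), (4, 10), (5, 2), (5, 9)}; count = 7.

For each of the 121 pairs (x, y) ∈ F_11², evaluate f(x, y) mod 11. Record the zeros.
  x = 0: [0↦2, 1↦0, 2↦9, 3↦7, 4↦5, 5↦3, 6↦1, 7↦10, 8↦8, 9↦6, 10↦4]  zeros at y ∈ {1}
  x = 1: [0↦2, 1↦2, 2↦0, 3↦7, 4↦1, 5↦4, 6↦5, 7↦4, 8↦1, 9↦7, 10↦0]  zeros at y ∈ {2, 10}
  x = 2: [0↦6, 1↦10, 2↦10, 3↦6, 4↦9, 5↦8, 6↦3, 7↦5, 8↦3, 9↦8, 10↦9]  zeros at y ∈ ∅
  x = 3: [0↦3, 1↦2, 2↦6, 3↦4, 4↦7, 5↦4, 6↦6, 7↦2, 8↦3, 9↦9, 10↦9]  zeros at y ∈ ∅
  x = 4: [0↦4, 1↦0, 2↦10, 3↦1, 4↦6, 5↦3, 6↦3, 7↦6, 8↦1, 9↦10, 10↦0]  zeros at y ∈ {1, 10}
  x = 5: [0↦9, 1↦4, 2↦0, 3↦8, 4↦6, 5↦5, 6↦5, 7↦6, 8↦8, 9↦0, 10↦4]  zeros at y ∈ {2, 9}
  x = 6: [0↦7, 1↦3, 2↦9, 3↦3, 4↦7, 5↦10, 6↦1, 7↦2, 8↦2, 9↦1, 10↦10]  zeros at y ∈ ∅
  x = 7: [0↦9, 1↦8, 2↦4, 3↦8, 4↦9, 5↦7, 6↦2, 7↦5, 8↦5, 9↦2, 10↦7]  zeros at y ∈ ∅
  x = 8: [0↦4, 1↦8, 2↦7, 3↦1, 4↦1, 5↦7, 6↦8, 7↦4, 8↦6, 9↦3, 10↦6]  zeros at y ∈ ∅
  x = 9: [0↦3, 1↦3, 2↦7, 3↦4, 4↦5, 5↦10, 6↦8, 7↦10, 8↦5, 9↦4, 10↦7]  zeros at y ∈ ∅
  x = 10: [0↦6, 1↦4, 2↦4, 3↦6, 4↦10, 5↦5, 6↦2, 7↦1, 8↦2, 9↦5, 10↦10]  zeros at y ∈ ∅
Collecting zeros: affine points = {(0, 1), (1, 2), (1, 10), (4, 1), (4, 10), (5, 2), (5, 9)}.
Total count |C(F_11)_aff| = 7.


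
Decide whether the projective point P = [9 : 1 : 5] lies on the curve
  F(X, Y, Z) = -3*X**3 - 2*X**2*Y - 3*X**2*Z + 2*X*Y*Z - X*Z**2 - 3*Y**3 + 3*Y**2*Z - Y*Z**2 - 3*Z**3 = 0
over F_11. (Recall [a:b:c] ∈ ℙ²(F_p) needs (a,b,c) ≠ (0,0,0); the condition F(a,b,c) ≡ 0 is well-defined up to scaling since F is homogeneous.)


F(9,1,5) ≡ 5 (mod 11); P is NOT on the curve.

Evaluate F(9, 1, 5) term-by-term (mod 11).
  -3*X**3 ↦ -3·729·1·1 = -2187
  -2*X**2*Y ↦ -2·81·1·1 = -162
  -3*X**2*Z ↦ -3·81·1·5 = -1215
  2*X*Y*Z ↦ 2·9·1·5 = 90
  -X*Z**2 ↦ -1·9·1·25 = -225
  -3*Y**3 ↦ -3·1·1·1 = -3
  3*Y**2*Z ↦ 3·1·1·5 = 15
  -Y*Z**2 ↦ -1·1·1·25 = -25
  -3*Z**3 ↦ -3·1·1·125 = -375
Sum: F(9, 1, 5) = (-2187) + (-162) + (-1215) + (90) + (-225) + (-3) + (15) + (-25) + (-375) = -4087.
Reducing mod 11: -4087 ≡ 5 (mod 11).
Since F(a, b, c) ≡ 5 ≠ 0 (mod 11), P does NOT lie on the curve.


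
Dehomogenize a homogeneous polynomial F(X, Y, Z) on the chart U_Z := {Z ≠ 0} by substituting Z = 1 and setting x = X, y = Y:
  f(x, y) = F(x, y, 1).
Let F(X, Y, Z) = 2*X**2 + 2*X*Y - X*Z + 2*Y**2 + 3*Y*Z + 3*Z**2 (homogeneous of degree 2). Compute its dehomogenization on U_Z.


f(x, y) = 2*x**2 + 2*x*y - x + 2*y**2 + 3*y + 3

On U_Z we set Z = 1. Each monomial c·X^i·Y^j·Z^k in F becomes c·x^i·y^j·1^k = c·x^i·y^j.
Substituting Z = 1: F(X, Y, 1) = 2*x**2 + 2*x*y - x + 2*y**2 + 3*y + 3.
Note: deg(f) ≤ deg(F) = 2; strict inequality happens when F is divisible by Z (lost terms).


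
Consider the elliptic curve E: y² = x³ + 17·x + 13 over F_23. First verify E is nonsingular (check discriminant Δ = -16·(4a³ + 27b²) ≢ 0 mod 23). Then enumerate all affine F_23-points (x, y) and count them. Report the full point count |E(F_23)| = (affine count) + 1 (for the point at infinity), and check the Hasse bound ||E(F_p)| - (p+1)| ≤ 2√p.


Affine points = {(0, 6), (0, 17), (1, 10), (1, 13), (2, 3), (2, 20), (5, 4), (5, 19), (6, 3), (6, 20), (11, 6), (11, 17), (12, 6), (12, 17), (13, 4), (13, 19), (15, 3), (15, 20), (20, 2), (20, 21), (22, 8), (22, 15)}; affine count = 22; |E(F_23)| = 23.

Discriminant check: Δ ∝ 4a³ + 27b² = 4·17³ + 27·13² = 4·4913 + 27·169 ≡ 19 (mod 23). Nonzero ⇒ E is nonsingular.
For each x ∈ F_23, compute rhs = x³ + 17·x + 13 mod 23, then count y ∈ F_23 with y² ≡ rhs.
  x = 0: rhs = 13, matching y values: 6, 17 (2 points).
  x = 1: rhs = 8, matching y values: 10, 13 (2 points).
  x = 2: rhs = 9, matching y values: 3, 20 (2 points).
  x = 3: rhs = 22, matching y values: none (0 points).
  x = 4: rhs = 7, matching y values: none (0 points).
  x = 5: rhs = 16, matching y values: 4, 19 (2 points).
  x = 6: rhs = 9, matching y values: 3, 20 (2 points).
  x = 7: rhs = 15, matching y values: none (0 points).
  x = 8: rhs = 17, matching y values: none (0 points).
  x = 9: rhs = 21, matching y values: none (0 points).
  x = 10: rhs = 10, matching y values: none (0 points).
  x = 11: rhs = 13, matching y values: 6, 17 (2 points).
  x = 12: rhs = 13, matching y values: 6, 17 (2 points).
  x = 13: rhs = 16, matching y values: 4, 19 (2 points).
  x = 14: rhs = 5, matching y values: none (0 points).
  x = 15: rhs = 9, matching y values: 3, 20 (2 points).
  x = 16: rhs = 11, matching y values: none (0 points).
  x = 17: rhs = 17, matching y values: none (0 points).
  x = 18: rhs = 10, matching y values: none (0 points).
  x = 19: rhs = 19, matching y values: none (0 points).
  x = 20: rhs = 4, matching y values: 2, 21 (2 points).
  x = 21: rhs = 17, matching y values: none (0 points).
  x = 22: rhs = 18, matching y values: 8, 15 (2 points).
Total affine count: 22.
Full point count |E(F_23)| = 22 + 1 = 23.
Hasse bound: |23 − (23+1)| = |-1| = 1 ≤ 2√23 ≈ 9.5917 ✓.


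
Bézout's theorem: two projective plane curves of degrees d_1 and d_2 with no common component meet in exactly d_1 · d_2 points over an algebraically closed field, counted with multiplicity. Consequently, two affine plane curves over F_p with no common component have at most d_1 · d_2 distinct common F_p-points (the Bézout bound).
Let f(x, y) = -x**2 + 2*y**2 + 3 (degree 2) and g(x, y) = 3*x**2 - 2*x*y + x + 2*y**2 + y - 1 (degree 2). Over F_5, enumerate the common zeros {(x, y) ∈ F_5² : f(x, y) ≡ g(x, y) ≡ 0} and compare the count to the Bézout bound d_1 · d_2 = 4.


Common zeros: {(0, 4), (4, 2)}; count = 2; Bézout bound = 4.

deg(f) = 2, deg(g) = 2, so Bézout bound = 4.
Scan x ∈ F_5. For each x, list the y ∈ F_5 with f(x, y) ≡ 0 and those with g(x, y) ≡ 0 (mod 5); the common zeros in that column are the intersection.
  x = 0: f ≡ 0 at y ∈ {1, 4}; g ≡ 0 at y ∈ {3, 4}; common: {4}.
  x = 1: f ≡ 0 at y ∈ {2, 3}; g ≡ 0 at y ∈ ∅; common: ∅.
  x = 2: f ≡ 0 at y ∈ ∅; g ≡ 0 at y ∈ {2}; common: ∅.
  x = 3: f ≡ 0 at y ∈ ∅; g ≡ 0 at y ∈ ∅; common: ∅.
  x = 4: f ≡ 0 at y ∈ {2, 3}; g ≡ 0 at y ∈ {2, 4}; common: {2}.
Collecting: common zeros = {(0, 4), (4, 2)}, so the count is 2.
Comparison with the Bézout bound: 2 ≤ 4 = deg(f)·deg(g), as expected for curves with no common component (the affine F_5-count falls short of the bound because intersections may lie at infinity, over extension fields, or carry multiplicity).


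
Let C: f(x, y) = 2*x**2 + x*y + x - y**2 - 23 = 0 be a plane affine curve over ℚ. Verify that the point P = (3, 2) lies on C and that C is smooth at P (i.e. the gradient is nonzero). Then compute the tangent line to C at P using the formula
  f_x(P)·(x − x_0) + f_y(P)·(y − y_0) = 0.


Tangent line at P: 15*x - y - 43 = 0.

Step 1: f(3, 2) = 0, so P lies on C.
Step 2: partial derivatives
  f_x(x, y) = 4*x + y + 1, f_y(x, y) = x - 2*y.
  f_x(P) = 15, f_y(P) = -1 (gradient nonzero, so P is smooth).
Step 3: tangent line at P: 15·(x − 3) + -1·(y − 2) = 0.
Expanding: 15*x - y - 43 = 0.


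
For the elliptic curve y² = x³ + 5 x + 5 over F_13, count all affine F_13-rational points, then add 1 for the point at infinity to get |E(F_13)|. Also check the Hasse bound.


Affine points = {(2, 6), (2, 7), (5, 5), (5, 8), (6, 2), (6, 11), (9, 5), (9, 8), (11, 0), (12, 5), (12, 8)}; affine count = 11; |E(F_13)| = 12.

Discriminant check: Δ ∝ 4a³ + 27b² = 4·5³ + 27·5² = 4·125 + 27·25 ≡ 5 (mod 13). Nonzero ⇒ E is nonsingular.
For each x ∈ F_13, compute rhs = x³ + 5·x + 5 mod 13, then count y ∈ F_13 with y² ≡ rhs.
  x = 0: rhs = 5, matching y values: none (0 points).
  x = 1: rhs = 11, matching y values: none (0 points).
  x = 2: rhs = 10, matching y values: 6, 7 (2 points).
  x = 3: rhs = 8, matching y values: none (0 points).
  x = 4: rhs = 11, matching y values: none (0 points).
  x = 5: rhs = 12, matching y values: 5, 8 (2 points).
  x = 6: rhs = 4, matching y values: 2, 11 (2 points).
  x = 7: rhs = 6, matching y values: none (0 points).
  x = 8: rhs = 11, matching y values: none (0 points).
  x = 9: rhs = 12, matching y values: 5, 8 (2 points).
  x = 10: rhs = 2, matching y values: none (0 points).
  x = 11: rhs = 0, matching y values: 0 (1 points).
  x = 12: rhs = 12, matching y values: 5, 8 (2 points).
Total affine count: 11.
Full point count |E(F_13)| = 11 + 1 = 12.
Hasse bound: |12 − (13+1)| = |-2| = 2 ≤ 2√13 ≈ 7.2111 ✓.


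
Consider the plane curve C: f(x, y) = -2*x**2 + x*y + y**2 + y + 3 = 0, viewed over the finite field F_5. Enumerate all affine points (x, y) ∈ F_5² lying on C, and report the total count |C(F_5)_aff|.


Affine F_5-points: {(0, 1), (0, 3), (1, 4), (2, 0), (2, 2), (3, 0), (3, 1), (4, 2), (4, 3)}; count = 9.

For each of the 25 pairs (x, y) ∈ F_5², evaluate f(x, y) mod 5. Record the zeros.
  x = 0: [0↦3, 1↦0, 2↦4, 3↦0, 4↦3]  zeros at y ∈ {1, 3}
  x = 1: [0↦1, 1↦4, 2↦4, 3↦1, 4↦0]  zeros at y ∈ {4}
  x = 2: [0↦0, 1↦4, 2↦0, 3↦3, 4↦3]  zeros at y ∈ {0, 2}
  x = 3: [0↦0, 1↦0, 2↦2, 3↦1, 4↦2]  zeros at y ∈ {0, 1}
  x = 4: [0↦1, 1↦2, 2↦0, 3↦0, 4↦2]  zeros at y ∈ {2, 3}
Collecting zeros: affine points = {(0, 1), (0, 3), (1, 4), (2, 0), (2, 2), (3, 0), (3, 1), (4, 2), (4, 3)}.
Total count |C(F_5)_aff| = 9.


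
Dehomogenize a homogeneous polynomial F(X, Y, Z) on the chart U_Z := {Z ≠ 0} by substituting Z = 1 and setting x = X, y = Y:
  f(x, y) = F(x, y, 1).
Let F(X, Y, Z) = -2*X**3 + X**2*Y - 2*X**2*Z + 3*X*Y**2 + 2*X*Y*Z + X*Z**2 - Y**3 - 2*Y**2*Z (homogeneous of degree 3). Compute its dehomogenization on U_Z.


f(x, y) = -2*x**3 + x**2*y - 2*x**2 + 3*x*y**2 + 2*x*y + x - y**3 - 2*y**2

On U_Z we set Z = 1. Each monomial c·X^i·Y^j·Z^k in F becomes c·x^i·y^j·1^k = c·x^i·y^j.
Substituting Z = 1: F(X, Y, 1) = -2*x**3 + x**2*y - 2*x**2 + 3*x*y**2 + 2*x*y + x - y**3 - 2*y**2.
Note: deg(f) ≤ deg(F) = 3; strict inequality happens when F is divisible by Z (lost terms).
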